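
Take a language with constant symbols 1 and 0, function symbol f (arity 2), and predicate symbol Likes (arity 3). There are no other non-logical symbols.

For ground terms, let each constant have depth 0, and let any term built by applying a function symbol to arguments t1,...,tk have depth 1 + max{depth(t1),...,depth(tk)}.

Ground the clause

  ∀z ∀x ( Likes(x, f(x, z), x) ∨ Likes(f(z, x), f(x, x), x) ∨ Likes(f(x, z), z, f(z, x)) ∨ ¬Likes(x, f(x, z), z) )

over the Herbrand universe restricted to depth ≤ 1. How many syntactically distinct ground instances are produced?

Ground terms of depth ≤ 1:
  Let N_k count ground terms of depth at most k. Each non-constant term of depth ≤ k is some function symbol applied to depth-≤(k−1) arguments, giving N_k = 2 + N_{k-1}^2.
  N_0 = 2
  N_1 = 2 + 2^2 = 6
  Explicitly: 1, 0, f(1, 1), f(1, 0), f(0, 1), f(0, 0).
So there are 6 ground terms available for substitution.
Each of z, x ranges independently over the available ground terms, and distinct assignments produce distinct instances.
Number of ground instances = 6^2 = 36.

36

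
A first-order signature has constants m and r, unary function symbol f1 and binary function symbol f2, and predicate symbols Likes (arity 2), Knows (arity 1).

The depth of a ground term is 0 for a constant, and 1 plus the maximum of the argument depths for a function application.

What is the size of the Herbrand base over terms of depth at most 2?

5550

First count ground terms of depth ≤ 2.
Let N_k count ground terms of depth at most k. Each non-constant term of depth ≤ k is some function symbol applied to depth-≤(k−1) arguments, giving N_k = 2 + N_{k-1} + N_{k-1}^2.
N_0 = 2
N_1 = 2 + 2 + 2^2 = 8
N_2 = 2 + 8 + 8^2 = 74
So |H| = 74.
For each predicate symbol, the number of ground atoms is |H| raised to its arity; summing:
  Likes: 74^2 = 5476;  Knows: 74
Total ground atoms: 5476 + 74 = 5550.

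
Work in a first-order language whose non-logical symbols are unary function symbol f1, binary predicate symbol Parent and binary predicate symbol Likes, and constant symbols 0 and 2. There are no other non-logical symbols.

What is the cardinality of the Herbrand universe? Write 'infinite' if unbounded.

infinite

The signature has at least one function symbol (f1, arity 1) and at least one constant (0).
Iterating f1 gives infinitely many distinct ground terms: 0, f1(0), f1(f1(0)), ...
So the Herbrand universe is infinite.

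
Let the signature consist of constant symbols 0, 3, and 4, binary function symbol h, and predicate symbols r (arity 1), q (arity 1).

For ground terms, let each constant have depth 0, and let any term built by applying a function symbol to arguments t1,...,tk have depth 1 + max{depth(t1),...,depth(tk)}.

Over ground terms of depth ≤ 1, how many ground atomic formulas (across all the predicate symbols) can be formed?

24

First count ground terms of depth ≤ 1.
Write N_k for the number of ground terms of depth ≤ k. A term of depth ≤ k is either a constant or a function symbol applied to arguments of depth ≤ k−1, so N_k = 3 + N_{k-1}^2.
N_0 = 3
N_1 = 3 + 3^2 = 12
Explicitly: 0, 3, 4, h(0, 0), h(0, 3), h(0, 4), h(3, 0), h(3, 3), h(3, 4), h(4, 0), h(4, 3), h(4, 4).
So |H| = 12.
Each predicate of arity r yields |H|^r ground atoms (one per choice of an r-tuple from H):
  r: 12;  q: 12
Total ground atoms: 12 + 12 = 24.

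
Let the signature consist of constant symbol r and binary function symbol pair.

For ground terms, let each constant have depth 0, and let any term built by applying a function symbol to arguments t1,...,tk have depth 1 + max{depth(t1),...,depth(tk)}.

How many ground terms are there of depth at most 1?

2

Count level by level. With function symbols pair/2, the terms of depth ≤ k are the 1 constant together with each function applied to depth-≤(k−1) tuples, so N_k = 1 + N_{k-1}^2.
N_0 = 1
N_1 = 1 + 1^2 = 2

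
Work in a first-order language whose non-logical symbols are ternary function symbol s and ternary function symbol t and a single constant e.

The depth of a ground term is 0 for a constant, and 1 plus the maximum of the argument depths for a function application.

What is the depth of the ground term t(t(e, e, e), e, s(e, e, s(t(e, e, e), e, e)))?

depth(t(e, e, e)) = 1 + max(0, 0, 0) = 1
depth(s(t(e, e, e), e, e)) = 1 + max(1, 0, 0) = 2
depth(s(e, e, s(t(e, e, e), e, e))) = 1 + max(0, 0, 2) = 3
depth(t(t(e, e, e), e, s(e, e, s(t(e, e, e), e, e)))) = 1 + max(1, 0, 3) = 4

4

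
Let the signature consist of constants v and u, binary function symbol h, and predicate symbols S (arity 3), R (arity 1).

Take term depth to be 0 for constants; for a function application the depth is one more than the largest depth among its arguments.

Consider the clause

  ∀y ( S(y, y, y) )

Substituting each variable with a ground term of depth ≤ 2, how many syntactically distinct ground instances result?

38

Ground terms of depth ≤ 2:
  Write N_k for the number of ground terms of depth ≤ k. A term of depth ≤ k is either a constant or a function symbol applied to arguments of depth ≤ k−1, so N_k = 2 + N_{k-1}^2.
  N_0 = 2
  N_1 = 2 + 2^2 = 6
  N_2 = 2 + 6^2 = 38
So there are 38 ground terms available for substitution.
There is 1 variable to instantiate (y),  occurring in at least one literal, so different choices give different ground instances.
Number of ground instances = 38.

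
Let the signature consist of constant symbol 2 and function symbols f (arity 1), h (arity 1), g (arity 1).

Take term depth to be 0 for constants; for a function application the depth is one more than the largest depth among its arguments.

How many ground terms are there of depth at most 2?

Count level by level. With function symbols f/1, h/1, g/1, the terms of depth ≤ k are the 1 constant together with each function applied to depth-≤(k−1) tuples, so N_k = 1 + N_{k-1} + N_{k-1} + N_{k-1}.
N_0 = 1
N_1 = 1 + 1 + 1 + 1 = 4
N_2 = 1 + 4 + 4 + 4 = 13

13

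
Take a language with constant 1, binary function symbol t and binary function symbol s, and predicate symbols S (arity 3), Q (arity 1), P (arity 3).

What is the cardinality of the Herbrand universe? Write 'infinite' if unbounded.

The signature has at least one function symbol (t, arity 2) and at least one constant (1).
Iterating t gives infinitely many distinct ground terms: 1, t(1, 1), t(t(1, 1), t(1, 1)), ...
So the Herbrand universe is infinite.

infinite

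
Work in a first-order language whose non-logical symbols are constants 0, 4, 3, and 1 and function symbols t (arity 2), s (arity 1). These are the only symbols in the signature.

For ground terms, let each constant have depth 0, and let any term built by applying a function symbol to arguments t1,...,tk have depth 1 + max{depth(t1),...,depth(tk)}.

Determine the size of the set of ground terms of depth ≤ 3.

Write N_k for the number of ground terms of depth ≤ k. A term of depth ≤ k is either a constant or a function symbol applied to arguments of depth ≤ k−1, so N_k = 4 + N_{k-1}^2 + N_{k-1}.
N_0 = 4
N_1 = 4 + 4^2 + 4 = 24
N_2 = 4 + 24^2 + 24 = 604
N_3 = 4 + 604^2 + 604 = 365424

365424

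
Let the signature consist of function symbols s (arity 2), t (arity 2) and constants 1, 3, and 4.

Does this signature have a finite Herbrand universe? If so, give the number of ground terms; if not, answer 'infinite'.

The signature has at least one function symbol (s, arity 2) and at least one constant (1).
Iterating s gives infinitely many distinct ground terms: 1, s(1, 1), s(s(1, 1), s(1, 1)), ...
So the Herbrand universe is infinite.

infinite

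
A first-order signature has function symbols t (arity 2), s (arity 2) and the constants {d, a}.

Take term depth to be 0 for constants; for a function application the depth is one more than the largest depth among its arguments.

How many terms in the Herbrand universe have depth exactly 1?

Write N_k for the number of ground terms of depth ≤ k. A term of depth ≤ k is either a constant or a function symbol applied to arguments of depth ≤ k−1, so N_k = 2 + N_{k-1}^2 + N_{k-1}^2.
N_0 = 2
N_1 = 2 + 2^2 + 2^2 = 10
Terms of depth exactly 1: N_1 − N_0 = 10 − 2 = 8.

8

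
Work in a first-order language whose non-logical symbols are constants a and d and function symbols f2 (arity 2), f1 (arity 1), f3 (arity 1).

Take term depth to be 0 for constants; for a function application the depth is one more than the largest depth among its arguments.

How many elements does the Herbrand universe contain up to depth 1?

10

Count level by level. With function symbols f2/2, f1/1, f3/1, the terms of depth ≤ k are the 2 constants together with each function applied to depth-≤(k−1) tuples, so N_k = 2 + N_{k-1}^2 + N_{k-1} + N_{k-1}.
N_0 = 2
N_1 = 2 + 2^2 + 2 + 2 = 10
Explicitly: a, d, f2(a, a), f2(a, d), f2(d, a), f2(d, d), f1(a), f1(d), f3(a), f3(d).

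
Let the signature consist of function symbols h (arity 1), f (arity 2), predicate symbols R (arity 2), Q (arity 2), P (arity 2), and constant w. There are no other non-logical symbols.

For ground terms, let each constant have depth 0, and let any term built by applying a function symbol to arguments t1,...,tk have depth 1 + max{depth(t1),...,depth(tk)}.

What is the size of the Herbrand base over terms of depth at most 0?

3

First count ground terms of depth ≤ 0.
Let N_k count ground terms of depth at most k. Each non-constant term of depth ≤ k is some function symbol applied to depth-≤(k−1) arguments, giving N_k = 1 + N_{k-1} + N_{k-1}^2.
N_0 = 1
So |H| = 1.
A ground atom is a predicate applied to a tuple of terms from H, so the count is the sum over predicates of |H|^arity:
  R: 1^2 = 1;  Q: 1^2 = 1;  P: 1^2 = 1
Total ground atoms: 1 + 1 + 1 = 3.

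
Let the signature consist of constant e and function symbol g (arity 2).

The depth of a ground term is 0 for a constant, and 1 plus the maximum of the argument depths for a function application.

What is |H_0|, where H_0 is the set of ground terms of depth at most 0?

1

Let N_k = |{terms of depth ≤ k}|. Then N_0 = 1 and N_k = 1 + N_{k-1}^2 for k ≥ 1 (one summand per function symbol, arity giving the exponent).
N_0 = 1
Explicitly: e.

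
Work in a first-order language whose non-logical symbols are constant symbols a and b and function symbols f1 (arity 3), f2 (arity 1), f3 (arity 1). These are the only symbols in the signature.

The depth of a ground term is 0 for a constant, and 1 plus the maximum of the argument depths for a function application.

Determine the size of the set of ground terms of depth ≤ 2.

2774

If N_k denotes the number of depth-≤k ground terms, the 2 constants give N_0 = 2, and each function symbol of arity r contributes N_{k-1}^r new terms at level k: N_k = 2 + N_{k-1}^3 + N_{k-1} + N_{k-1}.
N_0 = 2
N_1 = 2 + 2^3 + 2 + 2 = 14
N_2 = 2 + 14^3 + 14 + 14 = 2774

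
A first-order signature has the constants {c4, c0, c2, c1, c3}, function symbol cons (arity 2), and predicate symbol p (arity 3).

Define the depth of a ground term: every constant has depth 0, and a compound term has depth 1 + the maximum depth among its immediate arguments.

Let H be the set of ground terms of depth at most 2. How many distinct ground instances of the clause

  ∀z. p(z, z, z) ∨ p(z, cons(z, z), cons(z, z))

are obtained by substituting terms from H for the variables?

905

Ground terms of depth ≤ 2:
  Let N_k count ground terms of depth at most k. Each non-constant term of depth ≤ k is some function symbol applied to depth-≤(k−1) arguments, giving N_k = 5 + N_{k-1}^2.
  N_0 = 5
  N_1 = 5 + 5^2 = 30
  N_2 = 5 + 30^2 = 905
So there are 905 ground terms available for substitution.
The variable z ranges independently over the available ground terms, and distinct assignments produce distinct instances.
Number of ground instances = 905.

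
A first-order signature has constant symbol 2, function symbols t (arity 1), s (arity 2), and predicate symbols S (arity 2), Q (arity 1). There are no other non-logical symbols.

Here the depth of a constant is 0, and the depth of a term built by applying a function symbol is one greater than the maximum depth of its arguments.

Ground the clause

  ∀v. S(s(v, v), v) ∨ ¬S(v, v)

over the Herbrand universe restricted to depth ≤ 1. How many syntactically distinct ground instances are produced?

3

Ground terms of depth ≤ 1:
  Let N_k count ground terms of depth at most k. Each non-constant term of depth ≤ k is some function symbol applied to depth-≤(k−1) arguments, giving N_k = 1 + N_{k-1} + N_{k-1}^2.
  N_0 = 1
  N_1 = 1 + 1 + 1^2 = 3
  Explicitly: 2, t(2), s(2, 2).
So there are 3 ground terms available for substitution.
There is 1 variable to instantiate (v),  occurring in at least one literal, so different choices give different ground instances.
Number of ground instances = 3.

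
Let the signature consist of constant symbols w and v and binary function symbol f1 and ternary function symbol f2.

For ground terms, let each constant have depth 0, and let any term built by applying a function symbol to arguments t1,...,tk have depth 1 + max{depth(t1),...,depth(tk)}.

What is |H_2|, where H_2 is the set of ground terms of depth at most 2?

2942

Write N_k for the number of ground terms of depth ≤ k. A term of depth ≤ k is either a constant or a function symbol applied to arguments of depth ≤ k−1, so N_k = 2 + N_{k-1}^2 + N_{k-1}^3.
N_0 = 2
N_1 = 2 + 2^2 + 2^3 = 14
N_2 = 2 + 14^2 + 14^3 = 2942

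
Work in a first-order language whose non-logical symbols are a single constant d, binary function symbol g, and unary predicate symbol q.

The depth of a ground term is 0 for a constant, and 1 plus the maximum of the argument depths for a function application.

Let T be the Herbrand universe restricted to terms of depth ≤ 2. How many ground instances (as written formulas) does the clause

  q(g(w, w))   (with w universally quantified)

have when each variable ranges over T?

5

Ground terms of depth ≤ 2:
  If N_k denotes the number of depth-≤k ground terms, the 1 constant gives N_0 = 1, and each function symbol of arity r contributes N_{k-1}^r new terms at level k: N_k = 1 + N_{k-1}^2.
  N_0 = 1
  N_1 = 1 + 1^2 = 2
  N_2 = 1 + 2^2 = 5
  Explicitly: d, g(d, d), g(d, g(d, d)), g(g(d, d), d), g(g(d, d), g(d, d)).
So there are 5 ground terms available for substitution.
The body mentions the single quantified variable w; since ground terms form a free algebra, no two substitutions collapse to the same formula.
Number of ground instances = 5.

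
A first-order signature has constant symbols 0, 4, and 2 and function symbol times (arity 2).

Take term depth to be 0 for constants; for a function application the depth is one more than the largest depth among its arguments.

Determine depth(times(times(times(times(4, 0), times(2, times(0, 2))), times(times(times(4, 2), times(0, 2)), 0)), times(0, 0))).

5

depth(times(4, 0)) = 1 + max(0, 0) = 1
depth(times(0, 2)) = 1 + max(0, 0) = 1
depth(times(2, times(0, 2))) = 1 + max(0, 1) = 2
depth(times(times(4, 0), times(2, times(0, 2)))) = 1 + max(1, 2) = 3
depth(times(4, 2)) = 1 + max(0, 0) = 1
depth(times(times(4, 2), times(0, 2))) = 1 + max(1, 1) = 2
depth(times(times(times(4, 2), times(0, 2)), 0)) = 1 + max(2, 0) = 3
depth(times(times(times(4, 0), times(2, times(0, 2))), times(times(times(4, 2), times(0, 2)), 0))) = 1 + max(3, 3) = 4
depth(times(0, 0)) = 1 + max(0, 0) = 1
depth(times(times(times(times(4, 0), times(2, times(0, 2))), times(times(times(4, 2), times(0, 2)), 0)), times(0, 0))) = 1 + max(4, 1) = 5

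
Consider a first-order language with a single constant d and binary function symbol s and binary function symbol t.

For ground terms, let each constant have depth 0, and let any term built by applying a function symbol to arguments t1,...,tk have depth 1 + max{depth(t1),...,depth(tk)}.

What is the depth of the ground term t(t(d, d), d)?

2

depth(t(d, d)) = 1 + max(0, 0) = 1
depth(t(t(d, d), d)) = 1 + max(1, 0) = 2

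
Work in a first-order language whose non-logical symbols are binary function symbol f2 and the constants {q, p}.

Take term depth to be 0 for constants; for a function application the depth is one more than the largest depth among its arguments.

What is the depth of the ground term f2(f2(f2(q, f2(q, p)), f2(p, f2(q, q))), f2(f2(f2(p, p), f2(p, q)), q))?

depth(f2(q, p)) = 1 + max(0, 0) = 1
depth(f2(q, f2(q, p))) = 1 + max(0, 1) = 2
depth(f2(q, q)) = 1 + max(0, 0) = 1
depth(f2(p, f2(q, q))) = 1 + max(0, 1) = 2
depth(f2(f2(q, f2(q, p)), f2(p, f2(q, q)))) = 1 + max(2, 2) = 3
depth(f2(p, p)) = 1 + max(0, 0) = 1
depth(f2(p, q)) = 1 + max(0, 0) = 1
depth(f2(f2(p, p), f2(p, q))) = 1 + max(1, 1) = 2
depth(f2(f2(f2(p, p), f2(p, q)), q)) = 1 + max(2, 0) = 3
depth(f2(f2(f2(q, f2(q, p)), f2(p, f2(q, q))), f2(f2(f2(p, p), f2(p, q)), q))) = 1 + max(3, 3) = 4

4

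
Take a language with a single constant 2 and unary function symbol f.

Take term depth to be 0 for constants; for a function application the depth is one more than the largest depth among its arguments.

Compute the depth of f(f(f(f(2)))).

depth(f(2)) = 1 + depth(2) = 1 + 0 = 1
depth(f(f(2))) = 1 + depth(f(2)) = 1 + 1 = 2
depth(f(f(f(2)))) = 1 + depth(f(f(2))) = 1 + 2 = 3
depth(f(f(f(f(2))))) = 1 + depth(f(f(f(2)))) = 1 + 3 = 4

4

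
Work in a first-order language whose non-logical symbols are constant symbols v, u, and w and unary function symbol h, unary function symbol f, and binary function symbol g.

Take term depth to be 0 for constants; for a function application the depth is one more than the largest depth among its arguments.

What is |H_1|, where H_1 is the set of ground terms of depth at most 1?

Let N_k = |{terms of depth ≤ k}|. Then N_0 = 3 and N_k = 3 + N_{k-1} + N_{k-1} + N_{k-1}^2 for k ≥ 1 (one summand per function symbol, arity giving the exponent).
N_0 = 3
N_1 = 3 + 3 + 3 + 3^2 = 18

18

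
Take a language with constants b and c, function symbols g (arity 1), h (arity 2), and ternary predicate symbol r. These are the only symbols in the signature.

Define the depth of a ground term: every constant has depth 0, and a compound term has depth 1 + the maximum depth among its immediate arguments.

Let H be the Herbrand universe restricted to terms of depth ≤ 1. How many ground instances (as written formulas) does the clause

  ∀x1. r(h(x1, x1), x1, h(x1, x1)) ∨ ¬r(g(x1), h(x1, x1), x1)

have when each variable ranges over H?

Ground terms of depth ≤ 1:
  Count level by level. With function symbols g/1, h/2, the terms of depth ≤ k are the 2 constants together with each function applied to depth-≤(k−1) tuples, so N_k = 2 + N_{k-1} + N_{k-1}^2.
  N_0 = 2
  N_1 = 2 + 2 + 2^2 = 8
So there are 8 ground terms available for substitution.
There is 1 variable to instantiate (x1),  occurring in at least one literal, so different choices give different ground instances.
Number of ground instances = 8.

8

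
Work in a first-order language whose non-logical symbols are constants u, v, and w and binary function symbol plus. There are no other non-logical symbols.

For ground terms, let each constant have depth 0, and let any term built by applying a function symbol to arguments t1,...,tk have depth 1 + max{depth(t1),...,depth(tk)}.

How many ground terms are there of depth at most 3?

21612

Count level by level. With function symbols plus/2, the terms of depth ≤ k are the 3 constants together with each function applied to depth-≤(k−1) tuples, so N_k = 3 + N_{k-1}^2.
N_0 = 3
N_1 = 3 + 3^2 = 12
N_2 = 3 + 12^2 = 147
N_3 = 3 + 147^2 = 21612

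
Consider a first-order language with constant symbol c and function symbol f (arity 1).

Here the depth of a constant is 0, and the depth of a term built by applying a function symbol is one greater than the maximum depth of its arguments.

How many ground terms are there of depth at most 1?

Count level by level. With function symbols f/1, the terms of depth ≤ k are the 1 constant together with each function applied to depth-≤(k−1) tuples, so N_k = 1 + N_{k-1}.
N_0 = 1
N_1 = 1 + 1 = 2
Explicitly: c, f(c).

2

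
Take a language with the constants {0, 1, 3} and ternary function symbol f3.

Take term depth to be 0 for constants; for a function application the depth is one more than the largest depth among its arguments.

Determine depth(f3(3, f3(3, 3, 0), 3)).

2

depth(f3(3, 3, 0)) = 1 + max(0, 0, 0) = 1
depth(f3(3, f3(3, 3, 0), 3)) = 1 + max(0, 1, 0) = 2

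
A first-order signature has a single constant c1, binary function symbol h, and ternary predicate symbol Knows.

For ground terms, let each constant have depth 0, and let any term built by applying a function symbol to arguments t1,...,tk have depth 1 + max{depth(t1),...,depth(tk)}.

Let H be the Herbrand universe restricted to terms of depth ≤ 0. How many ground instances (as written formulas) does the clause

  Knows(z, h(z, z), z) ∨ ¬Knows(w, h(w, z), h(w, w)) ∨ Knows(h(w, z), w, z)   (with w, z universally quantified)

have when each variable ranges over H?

1

Ground terms of depth ≤ 0:
  Write N_k for the number of ground terms of depth ≤ k. A term of depth ≤ k is either a constant or a function symbol applied to arguments of depth ≤ k−1, so N_k = 1 + N_{k-1}^2.
  N_0 = 1
  Explicitly: c1.
So there is exactly 1 ground term available for substitution.
There are 2 variables to instantiate (w, z), each occurring in at least one literal, so different choices give different ground instances.
Number of ground instances = 1^2 = 1.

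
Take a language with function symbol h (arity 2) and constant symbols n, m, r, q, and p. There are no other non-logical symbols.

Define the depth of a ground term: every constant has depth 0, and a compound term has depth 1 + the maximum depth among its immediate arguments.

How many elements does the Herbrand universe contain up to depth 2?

905

Let N_k count ground terms of depth at most k. Each non-constant term of depth ≤ k is some function symbol applied to depth-≤(k−1) arguments, giving N_k = 5 + N_{k-1}^2.
N_0 = 5
N_1 = 5 + 5^2 = 30
N_2 = 5 + 30^2 = 905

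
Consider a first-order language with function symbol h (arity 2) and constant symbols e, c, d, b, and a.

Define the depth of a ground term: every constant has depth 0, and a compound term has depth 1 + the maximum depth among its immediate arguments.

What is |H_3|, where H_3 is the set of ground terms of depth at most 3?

819030

Write N_k for the number of ground terms of depth ≤ k. A term of depth ≤ k is either a constant or a function symbol applied to arguments of depth ≤ k−1, so N_k = 5 + N_{k-1}^2.
N_0 = 5
N_1 = 5 + 5^2 = 30
N_2 = 5 + 30^2 = 905
N_3 = 5 + 905^2 = 819030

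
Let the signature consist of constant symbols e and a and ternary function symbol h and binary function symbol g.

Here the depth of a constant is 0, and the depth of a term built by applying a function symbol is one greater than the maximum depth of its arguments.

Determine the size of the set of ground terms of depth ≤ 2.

2942

Let N_k = |{terms of depth ≤ k}|. Then N_0 = 2 and N_k = 2 + N_{k-1}^3 + N_{k-1}^2 for k ≥ 1 (one summand per function symbol, arity giving the exponent).
N_0 = 2
N_1 = 2 + 2^3 + 2^2 = 14
N_2 = 2 + 14^3 + 14^2 = 2942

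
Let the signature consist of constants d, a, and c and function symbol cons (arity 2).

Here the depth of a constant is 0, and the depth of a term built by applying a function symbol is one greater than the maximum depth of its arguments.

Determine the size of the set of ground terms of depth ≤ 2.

Write N_k for the number of ground terms of depth ≤ k. A term of depth ≤ k is either a constant or a function symbol applied to arguments of depth ≤ k−1, so N_k = 3 + N_{k-1}^2.
N_0 = 3
N_1 = 3 + 3^2 = 12
N_2 = 3 + 12^2 = 147

147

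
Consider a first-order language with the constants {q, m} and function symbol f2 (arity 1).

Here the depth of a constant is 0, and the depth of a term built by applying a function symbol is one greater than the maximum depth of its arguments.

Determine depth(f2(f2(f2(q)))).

depth(f2(q)) = 1 + depth(q) = 1 + 0 = 1
depth(f2(f2(q))) = 1 + depth(f2(q)) = 1 + 1 = 2
depth(f2(f2(f2(q)))) = 1 + depth(f2(f2(q))) = 1 + 2 = 3

3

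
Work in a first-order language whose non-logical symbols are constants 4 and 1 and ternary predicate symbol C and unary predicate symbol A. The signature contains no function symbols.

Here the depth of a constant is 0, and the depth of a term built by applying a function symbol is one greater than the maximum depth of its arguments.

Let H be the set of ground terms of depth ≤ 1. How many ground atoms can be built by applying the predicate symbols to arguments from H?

First count ground terms of depth ≤ 1.
With no function symbols every ground term is a constant, so there are exactly 2 ground terms at every depth bound.
N_0 = 2
N_1 = 2
Explicitly: 4, 1.
So |H| = 2.
A ground atom is a predicate applied to a tuple of terms from H, so the count is the sum over predicates of |H|^arity:
  C: 2^3 = 8;  A: 2
Total ground atoms: 8 + 2 = 10.

10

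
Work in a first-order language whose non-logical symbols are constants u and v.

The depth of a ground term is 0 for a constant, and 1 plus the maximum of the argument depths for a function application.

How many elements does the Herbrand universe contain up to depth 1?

2

With no function symbols every ground term is a constant, so there are exactly 2 ground terms at every depth bound.
N_0 = 2
N_1 = 2
Explicitly: u, v.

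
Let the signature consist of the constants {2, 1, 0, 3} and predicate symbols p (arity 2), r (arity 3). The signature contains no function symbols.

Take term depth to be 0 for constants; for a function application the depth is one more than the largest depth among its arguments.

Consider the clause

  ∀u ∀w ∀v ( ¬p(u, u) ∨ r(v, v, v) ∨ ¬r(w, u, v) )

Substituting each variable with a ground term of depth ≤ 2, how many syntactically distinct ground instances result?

64

Ground terms of depth ≤ 2:
  With no function symbols every ground term is a constant, so there are exactly 4 ground terms at every depth bound.
  N_0 = 4
  N_1 = 4
  N_2 = 4
  Explicitly: 2, 1, 0, 3.
So there are 4 ground terms available for substitution.
Each of u, w, v ranges independently over the available ground terms, and distinct assignments produce distinct instances.
Number of ground instances = 4^3 = 64.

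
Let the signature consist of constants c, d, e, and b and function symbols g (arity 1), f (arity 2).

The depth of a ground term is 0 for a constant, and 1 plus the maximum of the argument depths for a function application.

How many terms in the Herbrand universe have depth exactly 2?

Let N_k count ground terms of depth at most k. Each non-constant term of depth ≤ k is some function symbol applied to depth-≤(k−1) arguments, giving N_k = 4 + N_{k-1} + N_{k-1}^2.
N_0 = 4
N_1 = 4 + 4 + 4^2 = 24
N_2 = 4 + 24 + 24^2 = 604
Terms of depth exactly 2: N_2 − N_1 = 604 − 24 = 580.

580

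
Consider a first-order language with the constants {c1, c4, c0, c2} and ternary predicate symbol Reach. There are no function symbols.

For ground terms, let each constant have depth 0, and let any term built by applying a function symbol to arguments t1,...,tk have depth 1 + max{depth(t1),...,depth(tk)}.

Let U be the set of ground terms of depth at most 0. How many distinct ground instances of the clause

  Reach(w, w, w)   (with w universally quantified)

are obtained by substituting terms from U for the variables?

Ground terms of depth ≤ 0:
  With no function symbols every ground term is a constant, so there are exactly 4 ground terms at every depth bound.
  N_0 = 4
  Explicitly: c1, c4, c0, c2.
So there are 4 ground terms available for substitution.
The body mentions the single quantified variable w; since ground terms form a free algebra, no two substitutions collapse to the same formula.
Number of ground instances = 4.

4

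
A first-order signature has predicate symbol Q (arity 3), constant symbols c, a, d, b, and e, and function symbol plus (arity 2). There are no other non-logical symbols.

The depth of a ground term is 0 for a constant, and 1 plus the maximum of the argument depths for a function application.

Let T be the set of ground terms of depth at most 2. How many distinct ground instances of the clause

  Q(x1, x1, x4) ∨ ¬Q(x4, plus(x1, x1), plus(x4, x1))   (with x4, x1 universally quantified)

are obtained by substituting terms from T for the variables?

Ground terms of depth ≤ 2:
  Let N_k count ground terms of depth at most k. Each non-constant term of depth ≤ k is some function symbol applied to depth-≤(k−1) arguments, giving N_k = 5 + N_{k-1}^2.
  N_0 = 5
  N_1 = 5 + 5^2 = 30
  N_2 = 5 + 30^2 = 905
So there are 905 ground terms available for substitution.
The body mentions every one of the 2 quantified variables; since ground terms form a free algebra, no two substitutions collapse to the same formula.
Number of ground instances = 905^2 = 819025.

819025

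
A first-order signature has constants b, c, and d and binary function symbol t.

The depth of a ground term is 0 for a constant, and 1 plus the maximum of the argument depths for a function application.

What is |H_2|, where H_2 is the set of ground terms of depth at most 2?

Count level by level. With function symbols t/2, the terms of depth ≤ k are the 3 constants together with each function applied to depth-≤(k−1) tuples, so N_k = 3 + N_{k-1}^2.
N_0 = 3
N_1 = 3 + 3^2 = 12
N_2 = 3 + 12^2 = 147

147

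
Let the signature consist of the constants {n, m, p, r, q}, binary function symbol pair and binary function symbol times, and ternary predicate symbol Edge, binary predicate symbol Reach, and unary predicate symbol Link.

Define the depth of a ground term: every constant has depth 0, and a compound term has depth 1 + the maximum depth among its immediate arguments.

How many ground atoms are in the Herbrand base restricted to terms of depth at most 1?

169455

First count ground terms of depth ≤ 1.
If N_k denotes the number of depth-≤k ground terms, the 5 constants give N_0 = 5, and each function symbol of arity r contributes N_{k-1}^r new terms at level k: N_k = 5 + N_{k-1}^2 + N_{k-1}^2.
N_0 = 5
N_1 = 5 + 5^2 + 5^2 = 55
So |H| = 55.
Each predicate of arity r yields |H|^r ground atoms (one per choice of an r-tuple from H):
  Edge: 55^3 = 166375;  Reach: 55^2 = 3025;  Link: 55
Total ground atoms: 166375 + 3025 + 55 = 169455.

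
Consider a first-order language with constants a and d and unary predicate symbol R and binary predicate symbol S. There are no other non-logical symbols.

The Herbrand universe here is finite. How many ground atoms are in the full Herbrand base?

6

With no function symbols, the Herbrand universe is just the 2 constants.
Ground atoms per predicate: R: 2, S: 2^2 = 4.
Herbrand base size = 2 + 4 = 6.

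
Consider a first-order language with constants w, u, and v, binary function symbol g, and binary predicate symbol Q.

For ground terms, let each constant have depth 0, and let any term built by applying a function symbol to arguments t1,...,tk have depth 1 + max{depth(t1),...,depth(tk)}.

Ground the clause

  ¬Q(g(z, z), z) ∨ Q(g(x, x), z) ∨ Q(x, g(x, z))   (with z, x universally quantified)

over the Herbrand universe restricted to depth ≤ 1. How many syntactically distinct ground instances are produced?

144

Ground terms of depth ≤ 1:
  Count level by level. With function symbols g/2, the terms of depth ≤ k are the 3 constants together with each function applied to depth-≤(k−1) tuples, so N_k = 3 + N_{k-1}^2.
  N_0 = 3
  N_1 = 3 + 3^2 = 12
  Explicitly: w, u, v, g(w, w), g(w, u), g(w, v), g(u, w), g(u, u), g(u, v), g(v, w), g(v, u), g(v, v).
So there are 12 ground terms available for substitution.
There are 2 variables to instantiate (z, x), each occurring in at least one literal, so different choices give different ground instances.
Number of ground instances = 12^2 = 144.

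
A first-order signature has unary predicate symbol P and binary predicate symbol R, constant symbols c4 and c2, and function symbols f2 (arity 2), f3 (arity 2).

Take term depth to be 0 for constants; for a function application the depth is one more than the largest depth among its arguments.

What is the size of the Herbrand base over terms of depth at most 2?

First count ground terms of depth ≤ 2.
Write N_k for the number of ground terms of depth ≤ k. A term of depth ≤ k is either a constant or a function symbol applied to arguments of depth ≤ k−1, so N_k = 2 + N_{k-1}^2 + N_{k-1}^2.
N_0 = 2
N_1 = 2 + 2^2 + 2^2 = 10
N_2 = 2 + 10^2 + 10^2 = 202
So |H| = 202.
For each predicate symbol, the number of ground atoms is |H| raised to its arity; summing:
  P: 202;  R: 202^2 = 40804
Total ground atoms: 202 + 40804 = 41006.

41006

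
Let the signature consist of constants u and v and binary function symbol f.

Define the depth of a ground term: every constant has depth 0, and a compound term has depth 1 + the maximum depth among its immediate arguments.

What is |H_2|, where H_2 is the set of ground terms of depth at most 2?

If N_k denotes the number of depth-≤k ground terms, the 2 constants give N_0 = 2, and each function symbol of arity r contributes N_{k-1}^r new terms at level k: N_k = 2 + N_{k-1}^2.
N_0 = 2
N_1 = 2 + 2^2 = 6
N_2 = 2 + 6^2 = 38

38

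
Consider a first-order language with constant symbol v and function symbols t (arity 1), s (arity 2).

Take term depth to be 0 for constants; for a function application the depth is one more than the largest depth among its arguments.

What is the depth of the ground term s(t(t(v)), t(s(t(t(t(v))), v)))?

6

depth(t(v)) = 1 + depth(v) = 1 + 0 = 1
depth(t(t(v))) = 1 + depth(t(v)) = 1 + 1 = 2
depth(t(t(t(v)))) = 1 + depth(t(t(v))) = 1 + 2 = 3
depth(s(t(t(t(v))), v)) = 1 + max(3, 0) = 4
depth(t(s(t(t(t(v))), v))) = 1 + depth(s(t(t(t(v))), v)) = 1 + 4 = 5
depth(s(t(t(v)), t(s(t(t(t(v))), v)))) = 1 + max(2, 5) = 6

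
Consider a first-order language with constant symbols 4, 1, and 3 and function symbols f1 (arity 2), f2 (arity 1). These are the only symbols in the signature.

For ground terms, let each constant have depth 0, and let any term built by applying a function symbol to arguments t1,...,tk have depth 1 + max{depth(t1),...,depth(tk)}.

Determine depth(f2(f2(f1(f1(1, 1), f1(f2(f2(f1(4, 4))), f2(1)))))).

depth(f1(1, 1)) = 1 + max(0, 0) = 1
depth(f1(4, 4)) = 1 + max(0, 0) = 1
depth(f2(f1(4, 4))) = 1 + depth(f1(4, 4)) = 1 + 1 = 2
depth(f2(f2(f1(4, 4)))) = 1 + depth(f2(f1(4, 4))) = 1 + 2 = 3
depth(f2(1)) = 1 + depth(1) = 1 + 0 = 1
depth(f1(f2(f2(f1(4, 4))), f2(1))) = 1 + max(3, 1) = 4
depth(f1(f1(1, 1), f1(f2(f2(f1(4, 4))), f2(1)))) = 1 + max(1, 4) = 5
depth(f2(f1(f1(1, 1), f1(f2(f2(f1(4, 4))), f2(1))))) = 1 + depth(f1(f1(1, 1), f1(f2(f2(f1(4, 4))), f2(1)))) = 1 + 5 = 6
depth(f2(f2(f1(f1(1, 1), f1(f2(f2(f1(4, 4))), f2(1)))))) = 1 + depth(f2(f1(f1(1, 1), f1(f2(f2(f1(4, 4))), f2(1))))) = 1 + 6 = 7

7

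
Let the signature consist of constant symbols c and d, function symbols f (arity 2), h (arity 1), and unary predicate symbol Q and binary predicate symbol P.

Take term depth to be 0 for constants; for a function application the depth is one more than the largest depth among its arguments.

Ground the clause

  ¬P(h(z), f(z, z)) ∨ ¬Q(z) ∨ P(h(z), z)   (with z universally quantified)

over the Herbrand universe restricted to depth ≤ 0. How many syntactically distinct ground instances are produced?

2

Ground terms of depth ≤ 0:
  Write N_k for the number of ground terms of depth ≤ k. A term of depth ≤ k is either a constant or a function symbol applied to arguments of depth ≤ k−1, so N_k = 2 + N_{k-1}^2 + N_{k-1}.
  N_0 = 2
  Explicitly: c, d.
So there are 2 ground terms available for substitution.
There is 1 variable to instantiate (z),  occurring in at least one literal, so different choices give different ground instances.
Number of ground instances = 2.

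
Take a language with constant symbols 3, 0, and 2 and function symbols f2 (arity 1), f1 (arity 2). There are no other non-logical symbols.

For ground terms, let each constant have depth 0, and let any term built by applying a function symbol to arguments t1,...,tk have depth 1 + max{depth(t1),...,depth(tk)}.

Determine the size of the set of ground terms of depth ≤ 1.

Count level by level. With function symbols f2/1, f1/2, the terms of depth ≤ k are the 3 constants together with each function applied to depth-≤(k−1) tuples, so N_k = 3 + N_{k-1} + N_{k-1}^2.
N_0 = 3
N_1 = 3 + 3 + 3^2 = 15

15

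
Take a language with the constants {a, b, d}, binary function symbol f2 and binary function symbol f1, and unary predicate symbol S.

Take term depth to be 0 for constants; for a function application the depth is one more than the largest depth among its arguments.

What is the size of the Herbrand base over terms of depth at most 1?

First count ground terms of depth ≤ 1.
If N_k denotes the number of depth-≤k ground terms, the 3 constants give N_0 = 3, and each function symbol of arity r contributes N_{k-1}^r new terms at level k: N_k = 3 + N_{k-1}^2 + N_{k-1}^2.
N_0 = 3
N_1 = 3 + 3^2 + 3^2 = 21
So |H| = 21.
Each predicate of arity r yields |H|^r ground atoms (one per choice of an r-tuple from H):
  S: 21
Total ground atoms: 21.

21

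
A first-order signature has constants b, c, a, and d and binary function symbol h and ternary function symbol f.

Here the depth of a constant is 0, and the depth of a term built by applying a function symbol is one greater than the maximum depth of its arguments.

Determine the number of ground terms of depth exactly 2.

Let N_k = |{terms of depth ≤ k}|. Then N_0 = 4 and N_k = 4 + N_{k-1}^2 + N_{k-1}^3 for k ≥ 1 (one summand per function symbol, arity giving the exponent).
N_0 = 4
N_1 = 4 + 4^2 + 4^3 = 84
N_2 = 4 + 84^2 + 84^3 = 599764
Terms of depth exactly 2: N_2 − N_1 = 599764 − 84 = 599680.

599680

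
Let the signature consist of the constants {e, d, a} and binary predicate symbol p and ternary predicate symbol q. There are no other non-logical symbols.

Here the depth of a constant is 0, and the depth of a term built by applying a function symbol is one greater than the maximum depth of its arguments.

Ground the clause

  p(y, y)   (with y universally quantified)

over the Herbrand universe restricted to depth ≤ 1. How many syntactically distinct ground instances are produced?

Ground terms of depth ≤ 1:
  With no function symbols every ground term is a constant, so there are exactly 3 ground terms at every depth bound.
  N_0 = 3
  N_1 = 3
  Explicitly: e, d, a.
So there are 3 ground terms available for substitution.
The body mentions the single quantified variable y; since ground terms form a free algebra, no two substitutions collapse to the same formula.
Number of ground instances = 3.

3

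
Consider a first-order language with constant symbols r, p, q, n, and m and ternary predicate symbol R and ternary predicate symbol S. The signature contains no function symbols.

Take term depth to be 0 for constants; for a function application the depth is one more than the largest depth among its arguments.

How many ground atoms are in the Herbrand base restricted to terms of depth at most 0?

First count ground terms of depth ≤ 0.
With no function symbols every ground term is a constant, so there are exactly 5 ground terms at every depth bound.
N_0 = 5
Explicitly: r, p, q, n, m.
So |H| = 5.
For each predicate symbol, the number of ground atoms is |H| raised to its arity; summing:
  R: 5^3 = 125;  S: 5^3 = 125
Total ground atoms: 125 + 125 = 250.

250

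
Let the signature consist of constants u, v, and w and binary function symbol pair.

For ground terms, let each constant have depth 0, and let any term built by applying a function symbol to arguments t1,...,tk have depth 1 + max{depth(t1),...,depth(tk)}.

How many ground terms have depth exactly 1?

If N_k denotes the number of depth-≤k ground terms, the 3 constants give N_0 = 3, and each function symbol of arity r contributes N_{k-1}^r new terms at level k: N_k = 3 + N_{k-1}^2.
N_0 = 3
N_1 = 3 + 3^2 = 12
Terms of depth exactly 1: N_1 − N_0 = 12 − 3 = 9.

9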